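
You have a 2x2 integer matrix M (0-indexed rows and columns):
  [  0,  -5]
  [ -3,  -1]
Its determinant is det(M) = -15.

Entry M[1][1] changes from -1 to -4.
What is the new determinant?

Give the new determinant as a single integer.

det is linear in row 1: changing M[1][1] by delta changes det by delta * cofactor(1,1).
Cofactor C_11 = (-1)^(1+1) * minor(1,1) = 0
Entry delta = -4 - -1 = -3
Det delta = -3 * 0 = 0
New det = -15 + 0 = -15

Answer: -15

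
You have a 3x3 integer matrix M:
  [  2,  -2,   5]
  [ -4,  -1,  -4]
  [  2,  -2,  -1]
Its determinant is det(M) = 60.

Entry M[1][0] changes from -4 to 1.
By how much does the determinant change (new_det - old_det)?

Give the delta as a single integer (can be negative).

Cofactor C_10 = -12
Entry delta = 1 - -4 = 5
Det delta = entry_delta * cofactor = 5 * -12 = -60

Answer: -60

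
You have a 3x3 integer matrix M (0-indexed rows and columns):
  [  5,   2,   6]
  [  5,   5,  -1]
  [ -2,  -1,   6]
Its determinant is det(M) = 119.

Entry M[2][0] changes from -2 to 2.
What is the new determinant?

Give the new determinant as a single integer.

Answer: -9

Derivation:
det is linear in row 2: changing M[2][0] by delta changes det by delta * cofactor(2,0).
Cofactor C_20 = (-1)^(2+0) * minor(2,0) = -32
Entry delta = 2 - -2 = 4
Det delta = 4 * -32 = -128
New det = 119 + -128 = -9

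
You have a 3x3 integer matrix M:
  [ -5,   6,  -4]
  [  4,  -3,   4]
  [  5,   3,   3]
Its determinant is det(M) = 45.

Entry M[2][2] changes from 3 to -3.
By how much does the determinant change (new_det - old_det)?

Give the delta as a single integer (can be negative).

Answer: 54

Derivation:
Cofactor C_22 = -9
Entry delta = -3 - 3 = -6
Det delta = entry_delta * cofactor = -6 * -9 = 54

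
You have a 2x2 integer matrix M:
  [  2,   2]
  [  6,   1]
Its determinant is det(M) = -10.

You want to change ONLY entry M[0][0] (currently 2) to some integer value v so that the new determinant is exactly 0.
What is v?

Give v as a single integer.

det is linear in entry M[0][0]: det = old_det + (v - 2) * C_00
Cofactor C_00 = 1
Want det = 0: -10 + (v - 2) * 1 = 0
  (v - 2) = 10 / 1 = 10
  v = 2 + (10) = 12

Answer: 12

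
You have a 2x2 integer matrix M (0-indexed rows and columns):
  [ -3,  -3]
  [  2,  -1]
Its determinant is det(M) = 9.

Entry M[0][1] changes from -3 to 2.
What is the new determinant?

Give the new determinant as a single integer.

det is linear in row 0: changing M[0][1] by delta changes det by delta * cofactor(0,1).
Cofactor C_01 = (-1)^(0+1) * minor(0,1) = -2
Entry delta = 2 - -3 = 5
Det delta = 5 * -2 = -10
New det = 9 + -10 = -1

Answer: -1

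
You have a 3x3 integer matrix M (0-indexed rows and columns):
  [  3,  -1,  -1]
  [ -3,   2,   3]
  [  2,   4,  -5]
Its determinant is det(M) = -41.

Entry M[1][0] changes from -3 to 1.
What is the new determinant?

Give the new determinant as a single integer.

det is linear in row 1: changing M[1][0] by delta changes det by delta * cofactor(1,0).
Cofactor C_10 = (-1)^(1+0) * minor(1,0) = -9
Entry delta = 1 - -3 = 4
Det delta = 4 * -9 = -36
New det = -41 + -36 = -77

Answer: -77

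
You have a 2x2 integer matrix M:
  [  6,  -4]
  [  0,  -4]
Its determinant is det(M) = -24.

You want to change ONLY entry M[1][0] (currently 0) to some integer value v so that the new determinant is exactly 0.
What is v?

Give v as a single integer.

Answer: 6

Derivation:
det is linear in entry M[1][0]: det = old_det + (v - 0) * C_10
Cofactor C_10 = 4
Want det = 0: -24 + (v - 0) * 4 = 0
  (v - 0) = 24 / 4 = 6
  v = 0 + (6) = 6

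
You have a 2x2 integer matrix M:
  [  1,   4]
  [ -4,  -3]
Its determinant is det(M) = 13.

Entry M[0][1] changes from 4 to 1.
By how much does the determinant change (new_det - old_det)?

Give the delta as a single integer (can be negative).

Answer: -12

Derivation:
Cofactor C_01 = 4
Entry delta = 1 - 4 = -3
Det delta = entry_delta * cofactor = -3 * 4 = -12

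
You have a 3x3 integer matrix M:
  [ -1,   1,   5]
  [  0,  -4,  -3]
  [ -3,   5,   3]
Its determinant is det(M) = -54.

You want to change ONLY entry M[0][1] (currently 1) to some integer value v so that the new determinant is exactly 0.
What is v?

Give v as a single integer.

Answer: 7

Derivation:
det is linear in entry M[0][1]: det = old_det + (v - 1) * C_01
Cofactor C_01 = 9
Want det = 0: -54 + (v - 1) * 9 = 0
  (v - 1) = 54 / 9 = 6
  v = 1 + (6) = 7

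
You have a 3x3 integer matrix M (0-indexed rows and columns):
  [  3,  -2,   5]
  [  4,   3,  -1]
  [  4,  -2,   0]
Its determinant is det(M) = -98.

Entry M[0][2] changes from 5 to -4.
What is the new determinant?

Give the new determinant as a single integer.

det is linear in row 0: changing M[0][2] by delta changes det by delta * cofactor(0,2).
Cofactor C_02 = (-1)^(0+2) * minor(0,2) = -20
Entry delta = -4 - 5 = -9
Det delta = -9 * -20 = 180
New det = -98 + 180 = 82

Answer: 82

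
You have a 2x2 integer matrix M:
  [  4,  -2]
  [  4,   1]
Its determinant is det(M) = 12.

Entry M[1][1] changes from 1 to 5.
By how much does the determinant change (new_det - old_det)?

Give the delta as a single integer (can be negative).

Answer: 16

Derivation:
Cofactor C_11 = 4
Entry delta = 5 - 1 = 4
Det delta = entry_delta * cofactor = 4 * 4 = 16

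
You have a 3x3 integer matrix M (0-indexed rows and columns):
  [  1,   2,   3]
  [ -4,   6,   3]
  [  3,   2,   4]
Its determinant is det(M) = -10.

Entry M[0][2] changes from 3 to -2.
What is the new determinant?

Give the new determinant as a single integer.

det is linear in row 0: changing M[0][2] by delta changes det by delta * cofactor(0,2).
Cofactor C_02 = (-1)^(0+2) * minor(0,2) = -26
Entry delta = -2 - 3 = -5
Det delta = -5 * -26 = 130
New det = -10 + 130 = 120

Answer: 120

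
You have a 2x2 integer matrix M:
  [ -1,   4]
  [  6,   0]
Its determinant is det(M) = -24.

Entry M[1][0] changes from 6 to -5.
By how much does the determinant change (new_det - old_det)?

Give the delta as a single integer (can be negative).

Answer: 44

Derivation:
Cofactor C_10 = -4
Entry delta = -5 - 6 = -11
Det delta = entry_delta * cofactor = -11 * -4 = 44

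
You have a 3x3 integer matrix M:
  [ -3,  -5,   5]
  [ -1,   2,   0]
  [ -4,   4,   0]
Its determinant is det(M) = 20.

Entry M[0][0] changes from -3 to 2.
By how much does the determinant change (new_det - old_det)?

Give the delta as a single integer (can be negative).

Cofactor C_00 = 0
Entry delta = 2 - -3 = 5
Det delta = entry_delta * cofactor = 5 * 0 = 0

Answer: 0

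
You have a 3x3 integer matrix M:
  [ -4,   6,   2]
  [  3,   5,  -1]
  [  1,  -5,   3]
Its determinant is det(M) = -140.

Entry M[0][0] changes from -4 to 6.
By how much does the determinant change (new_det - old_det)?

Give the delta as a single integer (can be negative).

Answer: 100

Derivation:
Cofactor C_00 = 10
Entry delta = 6 - -4 = 10
Det delta = entry_delta * cofactor = 10 * 10 = 100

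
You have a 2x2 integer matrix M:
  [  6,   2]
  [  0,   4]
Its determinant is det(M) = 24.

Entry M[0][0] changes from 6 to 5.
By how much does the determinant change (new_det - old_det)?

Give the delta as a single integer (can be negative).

Cofactor C_00 = 4
Entry delta = 5 - 6 = -1
Det delta = entry_delta * cofactor = -1 * 4 = -4

Answer: -4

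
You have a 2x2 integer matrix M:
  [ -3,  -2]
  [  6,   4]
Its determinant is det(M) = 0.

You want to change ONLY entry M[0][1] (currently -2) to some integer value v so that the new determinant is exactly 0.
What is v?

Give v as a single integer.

det is linear in entry M[0][1]: det = old_det + (v - -2) * C_01
Cofactor C_01 = -6
Want det = 0: 0 + (v - -2) * -6 = 0
  (v - -2) = 0 / -6 = 0
  v = -2 + (0) = -2

Answer: -2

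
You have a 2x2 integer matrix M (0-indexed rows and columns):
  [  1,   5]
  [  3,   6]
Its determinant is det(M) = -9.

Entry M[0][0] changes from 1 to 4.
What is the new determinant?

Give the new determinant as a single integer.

det is linear in row 0: changing M[0][0] by delta changes det by delta * cofactor(0,0).
Cofactor C_00 = (-1)^(0+0) * minor(0,0) = 6
Entry delta = 4 - 1 = 3
Det delta = 3 * 6 = 18
New det = -9 + 18 = 9

Answer: 9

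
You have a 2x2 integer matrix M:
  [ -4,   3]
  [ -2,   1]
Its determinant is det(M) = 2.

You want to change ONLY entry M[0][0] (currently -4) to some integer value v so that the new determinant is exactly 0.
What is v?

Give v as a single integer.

det is linear in entry M[0][0]: det = old_det + (v - -4) * C_00
Cofactor C_00 = 1
Want det = 0: 2 + (v - -4) * 1 = 0
  (v - -4) = -2 / 1 = -2
  v = -4 + (-2) = -6

Answer: -6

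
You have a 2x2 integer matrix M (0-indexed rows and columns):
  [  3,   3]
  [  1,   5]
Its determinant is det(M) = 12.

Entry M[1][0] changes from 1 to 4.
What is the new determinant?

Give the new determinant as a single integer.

Answer: 3

Derivation:
det is linear in row 1: changing M[1][0] by delta changes det by delta * cofactor(1,0).
Cofactor C_10 = (-1)^(1+0) * minor(1,0) = -3
Entry delta = 4 - 1 = 3
Det delta = 3 * -3 = -9
New det = 12 + -9 = 3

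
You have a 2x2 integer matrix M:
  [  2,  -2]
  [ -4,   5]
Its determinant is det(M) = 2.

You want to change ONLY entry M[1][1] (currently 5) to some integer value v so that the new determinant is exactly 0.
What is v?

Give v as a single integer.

Answer: 4

Derivation:
det is linear in entry M[1][1]: det = old_det + (v - 5) * C_11
Cofactor C_11 = 2
Want det = 0: 2 + (v - 5) * 2 = 0
  (v - 5) = -2 / 2 = -1
  v = 5 + (-1) = 4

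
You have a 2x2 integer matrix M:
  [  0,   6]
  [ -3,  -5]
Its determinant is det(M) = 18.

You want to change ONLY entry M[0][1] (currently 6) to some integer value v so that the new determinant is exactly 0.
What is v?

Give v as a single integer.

Answer: 0

Derivation:
det is linear in entry M[0][1]: det = old_det + (v - 6) * C_01
Cofactor C_01 = 3
Want det = 0: 18 + (v - 6) * 3 = 0
  (v - 6) = -18 / 3 = -6
  v = 6 + (-6) = 0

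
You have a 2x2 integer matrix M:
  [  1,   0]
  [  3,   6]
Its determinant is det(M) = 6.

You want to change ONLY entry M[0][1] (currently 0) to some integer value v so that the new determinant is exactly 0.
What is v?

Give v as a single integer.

det is linear in entry M[0][1]: det = old_det + (v - 0) * C_01
Cofactor C_01 = -3
Want det = 0: 6 + (v - 0) * -3 = 0
  (v - 0) = -6 / -3 = 2
  v = 0 + (2) = 2

Answer: 2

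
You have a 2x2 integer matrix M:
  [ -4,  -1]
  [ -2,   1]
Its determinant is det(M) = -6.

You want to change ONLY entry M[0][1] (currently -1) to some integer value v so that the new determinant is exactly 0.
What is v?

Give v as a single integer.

det is linear in entry M[0][1]: det = old_det + (v - -1) * C_01
Cofactor C_01 = 2
Want det = 0: -6 + (v - -1) * 2 = 0
  (v - -1) = 6 / 2 = 3
  v = -1 + (3) = 2

Answer: 2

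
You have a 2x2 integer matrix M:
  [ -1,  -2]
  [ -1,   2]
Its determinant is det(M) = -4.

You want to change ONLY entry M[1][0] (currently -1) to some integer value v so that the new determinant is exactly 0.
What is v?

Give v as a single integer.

Answer: 1

Derivation:
det is linear in entry M[1][0]: det = old_det + (v - -1) * C_10
Cofactor C_10 = 2
Want det = 0: -4 + (v - -1) * 2 = 0
  (v - -1) = 4 / 2 = 2
  v = -1 + (2) = 1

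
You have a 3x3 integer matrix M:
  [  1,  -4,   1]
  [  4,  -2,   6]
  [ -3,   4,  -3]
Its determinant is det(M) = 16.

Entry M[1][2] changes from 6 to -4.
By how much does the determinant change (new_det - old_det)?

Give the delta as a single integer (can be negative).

Cofactor C_12 = 8
Entry delta = -4 - 6 = -10
Det delta = entry_delta * cofactor = -10 * 8 = -80

Answer: -80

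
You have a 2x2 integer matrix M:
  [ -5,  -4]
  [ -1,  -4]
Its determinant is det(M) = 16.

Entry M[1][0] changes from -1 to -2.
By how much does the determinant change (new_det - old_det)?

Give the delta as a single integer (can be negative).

Cofactor C_10 = 4
Entry delta = -2 - -1 = -1
Det delta = entry_delta * cofactor = -1 * 4 = -4

Answer: -4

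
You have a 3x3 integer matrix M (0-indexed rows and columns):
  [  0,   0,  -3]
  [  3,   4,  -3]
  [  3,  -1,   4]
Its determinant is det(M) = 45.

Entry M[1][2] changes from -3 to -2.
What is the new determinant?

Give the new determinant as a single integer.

det is linear in row 1: changing M[1][2] by delta changes det by delta * cofactor(1,2).
Cofactor C_12 = (-1)^(1+2) * minor(1,2) = 0
Entry delta = -2 - -3 = 1
Det delta = 1 * 0 = 0
New det = 45 + 0 = 45

Answer: 45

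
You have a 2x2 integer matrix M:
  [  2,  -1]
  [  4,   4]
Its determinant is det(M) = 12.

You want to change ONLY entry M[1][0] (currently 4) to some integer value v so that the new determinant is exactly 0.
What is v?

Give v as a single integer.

det is linear in entry M[1][0]: det = old_det + (v - 4) * C_10
Cofactor C_10 = 1
Want det = 0: 12 + (v - 4) * 1 = 0
  (v - 4) = -12 / 1 = -12
  v = 4 + (-12) = -8

Answer: -8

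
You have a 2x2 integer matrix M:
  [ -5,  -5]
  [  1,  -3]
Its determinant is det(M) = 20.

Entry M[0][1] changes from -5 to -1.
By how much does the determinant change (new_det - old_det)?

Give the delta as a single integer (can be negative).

Cofactor C_01 = -1
Entry delta = -1 - -5 = 4
Det delta = entry_delta * cofactor = 4 * -1 = -4

Answer: -4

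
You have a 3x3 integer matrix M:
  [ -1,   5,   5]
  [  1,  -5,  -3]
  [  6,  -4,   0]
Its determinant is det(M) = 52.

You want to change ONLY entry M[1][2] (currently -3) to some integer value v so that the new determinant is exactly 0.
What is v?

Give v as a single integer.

det is linear in entry M[1][2]: det = old_det + (v - -3) * C_12
Cofactor C_12 = 26
Want det = 0: 52 + (v - -3) * 26 = 0
  (v - -3) = -52 / 26 = -2
  v = -3 + (-2) = -5

Answer: -5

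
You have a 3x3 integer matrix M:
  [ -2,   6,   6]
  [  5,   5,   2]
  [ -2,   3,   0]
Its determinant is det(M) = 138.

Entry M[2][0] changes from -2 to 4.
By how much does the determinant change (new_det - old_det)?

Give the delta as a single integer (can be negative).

Answer: -108

Derivation:
Cofactor C_20 = -18
Entry delta = 4 - -2 = 6
Det delta = entry_delta * cofactor = 6 * -18 = -108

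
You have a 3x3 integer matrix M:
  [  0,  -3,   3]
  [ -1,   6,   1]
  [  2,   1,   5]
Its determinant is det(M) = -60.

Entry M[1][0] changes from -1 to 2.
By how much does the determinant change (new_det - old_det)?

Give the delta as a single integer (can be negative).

Cofactor C_10 = 18
Entry delta = 2 - -1 = 3
Det delta = entry_delta * cofactor = 3 * 18 = 54

Answer: 54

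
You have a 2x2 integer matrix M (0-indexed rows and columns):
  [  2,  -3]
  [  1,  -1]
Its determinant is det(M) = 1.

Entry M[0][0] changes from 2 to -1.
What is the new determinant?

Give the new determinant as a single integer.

Answer: 4

Derivation:
det is linear in row 0: changing M[0][0] by delta changes det by delta * cofactor(0,0).
Cofactor C_00 = (-1)^(0+0) * minor(0,0) = -1
Entry delta = -1 - 2 = -3
Det delta = -3 * -1 = 3
New det = 1 + 3 = 4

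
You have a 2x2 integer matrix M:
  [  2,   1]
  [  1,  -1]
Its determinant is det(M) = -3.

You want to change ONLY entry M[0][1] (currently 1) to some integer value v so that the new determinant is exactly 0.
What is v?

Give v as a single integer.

det is linear in entry M[0][1]: det = old_det + (v - 1) * C_01
Cofactor C_01 = -1
Want det = 0: -3 + (v - 1) * -1 = 0
  (v - 1) = 3 / -1 = -3
  v = 1 + (-3) = -2

Answer: -2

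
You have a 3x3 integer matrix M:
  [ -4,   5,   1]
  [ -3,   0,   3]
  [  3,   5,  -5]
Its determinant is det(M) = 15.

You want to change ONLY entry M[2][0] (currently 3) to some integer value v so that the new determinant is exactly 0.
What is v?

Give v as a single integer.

det is linear in entry M[2][0]: det = old_det + (v - 3) * C_20
Cofactor C_20 = 15
Want det = 0: 15 + (v - 3) * 15 = 0
  (v - 3) = -15 / 15 = -1
  v = 3 + (-1) = 2

Answer: 2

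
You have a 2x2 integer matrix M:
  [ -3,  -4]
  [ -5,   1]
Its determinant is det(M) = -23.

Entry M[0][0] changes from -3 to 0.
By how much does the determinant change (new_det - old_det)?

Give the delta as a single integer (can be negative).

Cofactor C_00 = 1
Entry delta = 0 - -3 = 3
Det delta = entry_delta * cofactor = 3 * 1 = 3

Answer: 3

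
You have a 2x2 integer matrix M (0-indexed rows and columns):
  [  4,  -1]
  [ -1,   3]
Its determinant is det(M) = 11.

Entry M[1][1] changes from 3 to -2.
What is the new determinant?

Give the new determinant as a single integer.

det is linear in row 1: changing M[1][1] by delta changes det by delta * cofactor(1,1).
Cofactor C_11 = (-1)^(1+1) * minor(1,1) = 4
Entry delta = -2 - 3 = -5
Det delta = -5 * 4 = -20
New det = 11 + -20 = -9

Answer: -9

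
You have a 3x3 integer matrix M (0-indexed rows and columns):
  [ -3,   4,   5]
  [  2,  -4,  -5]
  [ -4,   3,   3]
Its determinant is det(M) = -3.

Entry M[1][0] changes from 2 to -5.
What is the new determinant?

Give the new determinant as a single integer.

Answer: -24

Derivation:
det is linear in row 1: changing M[1][0] by delta changes det by delta * cofactor(1,0).
Cofactor C_10 = (-1)^(1+0) * minor(1,0) = 3
Entry delta = -5 - 2 = -7
Det delta = -7 * 3 = -21
New det = -3 + -21 = -24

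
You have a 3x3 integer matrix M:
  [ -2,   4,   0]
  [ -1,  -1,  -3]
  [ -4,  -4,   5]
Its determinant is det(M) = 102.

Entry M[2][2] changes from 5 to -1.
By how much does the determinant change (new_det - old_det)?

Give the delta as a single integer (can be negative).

Answer: -36

Derivation:
Cofactor C_22 = 6
Entry delta = -1 - 5 = -6
Det delta = entry_delta * cofactor = -6 * 6 = -36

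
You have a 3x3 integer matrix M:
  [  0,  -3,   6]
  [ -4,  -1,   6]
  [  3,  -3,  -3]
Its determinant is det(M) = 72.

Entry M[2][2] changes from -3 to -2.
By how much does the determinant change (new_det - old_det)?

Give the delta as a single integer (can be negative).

Answer: -12

Derivation:
Cofactor C_22 = -12
Entry delta = -2 - -3 = 1
Det delta = entry_delta * cofactor = 1 * -12 = -12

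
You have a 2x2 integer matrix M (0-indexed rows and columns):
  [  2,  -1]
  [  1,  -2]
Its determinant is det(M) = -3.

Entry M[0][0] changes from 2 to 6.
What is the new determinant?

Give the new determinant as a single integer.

det is linear in row 0: changing M[0][0] by delta changes det by delta * cofactor(0,0).
Cofactor C_00 = (-1)^(0+0) * minor(0,0) = -2
Entry delta = 6 - 2 = 4
Det delta = 4 * -2 = -8
New det = -3 + -8 = -11

Answer: -11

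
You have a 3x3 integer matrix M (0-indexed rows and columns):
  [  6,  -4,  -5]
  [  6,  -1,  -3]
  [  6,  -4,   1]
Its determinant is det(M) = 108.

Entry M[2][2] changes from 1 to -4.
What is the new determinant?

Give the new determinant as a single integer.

det is linear in row 2: changing M[2][2] by delta changes det by delta * cofactor(2,2).
Cofactor C_22 = (-1)^(2+2) * minor(2,2) = 18
Entry delta = -4 - 1 = -5
Det delta = -5 * 18 = -90
New det = 108 + -90 = 18

Answer: 18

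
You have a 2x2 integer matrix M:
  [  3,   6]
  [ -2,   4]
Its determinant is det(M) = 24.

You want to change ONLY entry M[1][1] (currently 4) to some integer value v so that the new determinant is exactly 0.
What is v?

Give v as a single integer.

Answer: -4

Derivation:
det is linear in entry M[1][1]: det = old_det + (v - 4) * C_11
Cofactor C_11 = 3
Want det = 0: 24 + (v - 4) * 3 = 0
  (v - 4) = -24 / 3 = -8
  v = 4 + (-8) = -4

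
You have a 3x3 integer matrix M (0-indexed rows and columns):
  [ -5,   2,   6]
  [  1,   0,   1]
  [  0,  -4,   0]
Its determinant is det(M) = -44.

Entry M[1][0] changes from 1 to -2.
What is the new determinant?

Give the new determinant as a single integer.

Answer: 28

Derivation:
det is linear in row 1: changing M[1][0] by delta changes det by delta * cofactor(1,0).
Cofactor C_10 = (-1)^(1+0) * minor(1,0) = -24
Entry delta = -2 - 1 = -3
Det delta = -3 * -24 = 72
New det = -44 + 72 = 28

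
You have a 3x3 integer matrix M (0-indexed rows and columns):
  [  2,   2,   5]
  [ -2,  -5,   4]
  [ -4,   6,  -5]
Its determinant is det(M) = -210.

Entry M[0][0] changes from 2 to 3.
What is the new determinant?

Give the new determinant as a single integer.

Answer: -209

Derivation:
det is linear in row 0: changing M[0][0] by delta changes det by delta * cofactor(0,0).
Cofactor C_00 = (-1)^(0+0) * minor(0,0) = 1
Entry delta = 3 - 2 = 1
Det delta = 1 * 1 = 1
New det = -210 + 1 = -209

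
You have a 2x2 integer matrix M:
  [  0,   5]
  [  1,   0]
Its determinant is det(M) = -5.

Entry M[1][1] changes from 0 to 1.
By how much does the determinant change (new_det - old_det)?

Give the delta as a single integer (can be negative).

Answer: 0

Derivation:
Cofactor C_11 = 0
Entry delta = 1 - 0 = 1
Det delta = entry_delta * cofactor = 1 * 0 = 0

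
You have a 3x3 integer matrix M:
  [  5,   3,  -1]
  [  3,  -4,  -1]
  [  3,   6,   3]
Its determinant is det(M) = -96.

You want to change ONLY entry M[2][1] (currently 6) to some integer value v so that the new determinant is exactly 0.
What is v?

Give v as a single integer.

det is linear in entry M[2][1]: det = old_det + (v - 6) * C_21
Cofactor C_21 = 2
Want det = 0: -96 + (v - 6) * 2 = 0
  (v - 6) = 96 / 2 = 48
  v = 6 + (48) = 54

Answer: 54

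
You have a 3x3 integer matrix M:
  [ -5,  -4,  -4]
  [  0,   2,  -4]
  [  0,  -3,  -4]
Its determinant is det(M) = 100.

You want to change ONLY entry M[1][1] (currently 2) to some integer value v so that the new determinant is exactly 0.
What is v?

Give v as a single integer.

Answer: -3

Derivation:
det is linear in entry M[1][1]: det = old_det + (v - 2) * C_11
Cofactor C_11 = 20
Want det = 0: 100 + (v - 2) * 20 = 0
  (v - 2) = -100 / 20 = -5
  v = 2 + (-5) = -3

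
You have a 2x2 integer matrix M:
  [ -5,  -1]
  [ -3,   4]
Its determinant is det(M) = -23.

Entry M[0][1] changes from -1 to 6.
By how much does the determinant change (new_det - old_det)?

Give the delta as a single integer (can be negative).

Answer: 21

Derivation:
Cofactor C_01 = 3
Entry delta = 6 - -1 = 7
Det delta = entry_delta * cofactor = 7 * 3 = 21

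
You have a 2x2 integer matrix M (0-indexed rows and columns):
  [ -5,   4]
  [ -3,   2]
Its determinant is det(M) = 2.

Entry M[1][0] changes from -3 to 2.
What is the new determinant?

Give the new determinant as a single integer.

Answer: -18

Derivation:
det is linear in row 1: changing M[1][0] by delta changes det by delta * cofactor(1,0).
Cofactor C_10 = (-1)^(1+0) * minor(1,0) = -4
Entry delta = 2 - -3 = 5
Det delta = 5 * -4 = -20
New det = 2 + -20 = -18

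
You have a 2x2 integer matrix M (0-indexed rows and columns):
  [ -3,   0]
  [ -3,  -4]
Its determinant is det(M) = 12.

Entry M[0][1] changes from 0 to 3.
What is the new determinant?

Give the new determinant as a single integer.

det is linear in row 0: changing M[0][1] by delta changes det by delta * cofactor(0,1).
Cofactor C_01 = (-1)^(0+1) * minor(0,1) = 3
Entry delta = 3 - 0 = 3
Det delta = 3 * 3 = 9
New det = 12 + 9 = 21

Answer: 21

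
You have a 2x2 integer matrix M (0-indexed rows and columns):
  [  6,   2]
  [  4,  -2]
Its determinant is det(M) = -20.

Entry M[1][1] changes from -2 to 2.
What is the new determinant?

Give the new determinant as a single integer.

Answer: 4

Derivation:
det is linear in row 1: changing M[1][1] by delta changes det by delta * cofactor(1,1).
Cofactor C_11 = (-1)^(1+1) * minor(1,1) = 6
Entry delta = 2 - -2 = 4
Det delta = 4 * 6 = 24
New det = -20 + 24 = 4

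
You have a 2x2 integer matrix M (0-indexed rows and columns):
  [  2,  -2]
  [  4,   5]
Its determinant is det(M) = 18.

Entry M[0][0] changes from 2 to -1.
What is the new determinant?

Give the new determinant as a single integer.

det is linear in row 0: changing M[0][0] by delta changes det by delta * cofactor(0,0).
Cofactor C_00 = (-1)^(0+0) * minor(0,0) = 5
Entry delta = -1 - 2 = -3
Det delta = -3 * 5 = -15
New det = 18 + -15 = 3

Answer: 3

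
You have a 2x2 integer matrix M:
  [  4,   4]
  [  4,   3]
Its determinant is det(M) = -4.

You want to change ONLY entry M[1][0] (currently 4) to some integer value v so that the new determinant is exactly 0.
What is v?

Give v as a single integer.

Answer: 3

Derivation:
det is linear in entry M[1][0]: det = old_det + (v - 4) * C_10
Cofactor C_10 = -4
Want det = 0: -4 + (v - 4) * -4 = 0
  (v - 4) = 4 / -4 = -1
  v = 4 + (-1) = 3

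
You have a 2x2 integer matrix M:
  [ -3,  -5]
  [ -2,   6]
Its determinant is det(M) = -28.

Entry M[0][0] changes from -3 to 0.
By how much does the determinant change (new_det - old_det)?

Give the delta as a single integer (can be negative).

Cofactor C_00 = 6
Entry delta = 0 - -3 = 3
Det delta = entry_delta * cofactor = 3 * 6 = 18

Answer: 18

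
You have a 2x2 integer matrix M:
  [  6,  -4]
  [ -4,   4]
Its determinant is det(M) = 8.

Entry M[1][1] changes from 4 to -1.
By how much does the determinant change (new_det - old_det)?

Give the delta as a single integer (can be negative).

Answer: -30

Derivation:
Cofactor C_11 = 6
Entry delta = -1 - 4 = -5
Det delta = entry_delta * cofactor = -5 * 6 = -30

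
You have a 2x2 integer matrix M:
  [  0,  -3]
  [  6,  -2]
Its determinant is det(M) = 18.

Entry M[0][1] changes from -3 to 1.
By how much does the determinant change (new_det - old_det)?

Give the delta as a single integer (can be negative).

Answer: -24

Derivation:
Cofactor C_01 = -6
Entry delta = 1 - -3 = 4
Det delta = entry_delta * cofactor = 4 * -6 = -24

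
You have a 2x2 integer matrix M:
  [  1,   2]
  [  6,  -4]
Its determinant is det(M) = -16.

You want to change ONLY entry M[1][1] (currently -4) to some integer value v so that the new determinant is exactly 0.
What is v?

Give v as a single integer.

Answer: 12

Derivation:
det is linear in entry M[1][1]: det = old_det + (v - -4) * C_11
Cofactor C_11 = 1
Want det = 0: -16 + (v - -4) * 1 = 0
  (v - -4) = 16 / 1 = 16
  v = -4 + (16) = 12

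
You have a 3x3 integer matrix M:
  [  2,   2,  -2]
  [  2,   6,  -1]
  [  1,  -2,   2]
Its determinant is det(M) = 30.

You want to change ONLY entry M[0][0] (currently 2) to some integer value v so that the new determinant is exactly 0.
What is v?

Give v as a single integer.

Answer: -1

Derivation:
det is linear in entry M[0][0]: det = old_det + (v - 2) * C_00
Cofactor C_00 = 10
Want det = 0: 30 + (v - 2) * 10 = 0
  (v - 2) = -30 / 10 = -3
  v = 2 + (-3) = -1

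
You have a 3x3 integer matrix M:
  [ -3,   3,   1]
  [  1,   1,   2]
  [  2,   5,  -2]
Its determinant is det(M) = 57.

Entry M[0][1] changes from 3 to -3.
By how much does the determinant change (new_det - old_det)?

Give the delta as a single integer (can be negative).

Cofactor C_01 = 6
Entry delta = -3 - 3 = -6
Det delta = entry_delta * cofactor = -6 * 6 = -36

Answer: -36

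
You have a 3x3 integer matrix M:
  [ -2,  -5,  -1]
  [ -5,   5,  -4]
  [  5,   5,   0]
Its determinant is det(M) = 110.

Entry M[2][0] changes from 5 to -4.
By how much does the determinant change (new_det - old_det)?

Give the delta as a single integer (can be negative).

Cofactor C_20 = 25
Entry delta = -4 - 5 = -9
Det delta = entry_delta * cofactor = -9 * 25 = -225

Answer: -225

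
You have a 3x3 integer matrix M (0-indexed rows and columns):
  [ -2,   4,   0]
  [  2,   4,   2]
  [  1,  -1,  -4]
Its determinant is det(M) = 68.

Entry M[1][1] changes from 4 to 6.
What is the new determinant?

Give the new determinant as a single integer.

Answer: 84

Derivation:
det is linear in row 1: changing M[1][1] by delta changes det by delta * cofactor(1,1).
Cofactor C_11 = (-1)^(1+1) * minor(1,1) = 8
Entry delta = 6 - 4 = 2
Det delta = 2 * 8 = 16
New det = 68 + 16 = 84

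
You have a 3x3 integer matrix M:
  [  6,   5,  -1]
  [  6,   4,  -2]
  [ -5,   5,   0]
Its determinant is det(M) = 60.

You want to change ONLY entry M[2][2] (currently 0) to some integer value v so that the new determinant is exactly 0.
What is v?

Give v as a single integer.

det is linear in entry M[2][2]: det = old_det + (v - 0) * C_22
Cofactor C_22 = -6
Want det = 0: 60 + (v - 0) * -6 = 0
  (v - 0) = -60 / -6 = 10
  v = 0 + (10) = 10

Answer: 10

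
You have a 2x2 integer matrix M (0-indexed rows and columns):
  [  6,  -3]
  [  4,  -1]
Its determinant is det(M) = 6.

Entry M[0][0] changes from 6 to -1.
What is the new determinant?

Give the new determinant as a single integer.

Answer: 13

Derivation:
det is linear in row 0: changing M[0][0] by delta changes det by delta * cofactor(0,0).
Cofactor C_00 = (-1)^(0+0) * minor(0,0) = -1
Entry delta = -1 - 6 = -7
Det delta = -7 * -1 = 7
New det = 6 + 7 = 13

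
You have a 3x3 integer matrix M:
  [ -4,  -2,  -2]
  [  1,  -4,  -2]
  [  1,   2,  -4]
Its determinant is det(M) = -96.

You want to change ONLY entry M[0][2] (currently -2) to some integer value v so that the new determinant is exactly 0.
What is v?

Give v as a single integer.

det is linear in entry M[0][2]: det = old_det + (v - -2) * C_02
Cofactor C_02 = 6
Want det = 0: -96 + (v - -2) * 6 = 0
  (v - -2) = 96 / 6 = 16
  v = -2 + (16) = 14

Answer: 14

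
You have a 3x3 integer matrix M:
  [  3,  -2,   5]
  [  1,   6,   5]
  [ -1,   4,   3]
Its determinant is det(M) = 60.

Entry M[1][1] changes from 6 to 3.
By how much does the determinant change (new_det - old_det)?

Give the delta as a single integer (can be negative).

Cofactor C_11 = 14
Entry delta = 3 - 6 = -3
Det delta = entry_delta * cofactor = -3 * 14 = -42

Answer: -42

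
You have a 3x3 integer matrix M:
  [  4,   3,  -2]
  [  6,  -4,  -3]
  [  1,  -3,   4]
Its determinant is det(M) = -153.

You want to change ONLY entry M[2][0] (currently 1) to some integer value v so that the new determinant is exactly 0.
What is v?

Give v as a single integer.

Answer: -8

Derivation:
det is linear in entry M[2][0]: det = old_det + (v - 1) * C_20
Cofactor C_20 = -17
Want det = 0: -153 + (v - 1) * -17 = 0
  (v - 1) = 153 / -17 = -9
  v = 1 + (-9) = -8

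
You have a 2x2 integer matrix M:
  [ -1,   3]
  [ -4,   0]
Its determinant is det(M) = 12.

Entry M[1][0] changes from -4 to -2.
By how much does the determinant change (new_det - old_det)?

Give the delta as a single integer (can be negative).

Cofactor C_10 = -3
Entry delta = -2 - -4 = 2
Det delta = entry_delta * cofactor = 2 * -3 = -6

Answer: -6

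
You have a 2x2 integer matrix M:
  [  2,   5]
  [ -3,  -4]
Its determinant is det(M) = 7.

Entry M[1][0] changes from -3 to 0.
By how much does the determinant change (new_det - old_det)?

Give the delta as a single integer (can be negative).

Cofactor C_10 = -5
Entry delta = 0 - -3 = 3
Det delta = entry_delta * cofactor = 3 * -5 = -15

Answer: -15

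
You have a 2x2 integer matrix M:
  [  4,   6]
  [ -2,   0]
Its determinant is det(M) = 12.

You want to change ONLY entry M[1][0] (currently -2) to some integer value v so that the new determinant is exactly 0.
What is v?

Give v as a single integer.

Answer: 0

Derivation:
det is linear in entry M[1][0]: det = old_det + (v - -2) * C_10
Cofactor C_10 = -6
Want det = 0: 12 + (v - -2) * -6 = 0
  (v - -2) = -12 / -6 = 2
  v = -2 + (2) = 0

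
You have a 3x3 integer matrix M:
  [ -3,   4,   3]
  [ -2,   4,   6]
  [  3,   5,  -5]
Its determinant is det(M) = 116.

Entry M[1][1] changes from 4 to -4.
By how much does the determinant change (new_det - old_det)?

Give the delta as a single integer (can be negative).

Answer: -48

Derivation:
Cofactor C_11 = 6
Entry delta = -4 - 4 = -8
Det delta = entry_delta * cofactor = -8 * 6 = -48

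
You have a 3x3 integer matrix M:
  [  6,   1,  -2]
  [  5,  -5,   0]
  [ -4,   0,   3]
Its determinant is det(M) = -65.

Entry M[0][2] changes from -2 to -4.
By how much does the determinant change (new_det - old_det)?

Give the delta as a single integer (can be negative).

Answer: 40

Derivation:
Cofactor C_02 = -20
Entry delta = -4 - -2 = -2
Det delta = entry_delta * cofactor = -2 * -20 = 40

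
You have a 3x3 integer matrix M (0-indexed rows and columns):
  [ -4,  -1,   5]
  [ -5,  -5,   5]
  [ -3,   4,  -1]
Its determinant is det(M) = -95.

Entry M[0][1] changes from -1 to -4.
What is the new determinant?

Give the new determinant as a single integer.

Answer: -35

Derivation:
det is linear in row 0: changing M[0][1] by delta changes det by delta * cofactor(0,1).
Cofactor C_01 = (-1)^(0+1) * minor(0,1) = -20
Entry delta = -4 - -1 = -3
Det delta = -3 * -20 = 60
New det = -95 + 60 = -35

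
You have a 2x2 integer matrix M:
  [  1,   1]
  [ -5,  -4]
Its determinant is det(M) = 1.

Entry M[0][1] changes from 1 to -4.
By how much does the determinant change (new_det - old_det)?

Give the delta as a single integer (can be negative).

Cofactor C_01 = 5
Entry delta = -4 - 1 = -5
Det delta = entry_delta * cofactor = -5 * 5 = -25

Answer: -25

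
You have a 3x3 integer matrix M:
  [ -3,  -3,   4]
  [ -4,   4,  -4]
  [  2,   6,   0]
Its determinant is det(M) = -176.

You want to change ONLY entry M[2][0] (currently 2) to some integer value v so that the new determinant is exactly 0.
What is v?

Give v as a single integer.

det is linear in entry M[2][0]: det = old_det + (v - 2) * C_20
Cofactor C_20 = -4
Want det = 0: -176 + (v - 2) * -4 = 0
  (v - 2) = 176 / -4 = -44
  v = 2 + (-44) = -42

Answer: -42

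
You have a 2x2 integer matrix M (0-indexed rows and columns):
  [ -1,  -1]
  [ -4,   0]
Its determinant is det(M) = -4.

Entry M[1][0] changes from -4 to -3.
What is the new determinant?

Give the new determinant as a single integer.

det is linear in row 1: changing M[1][0] by delta changes det by delta * cofactor(1,0).
Cofactor C_10 = (-1)^(1+0) * minor(1,0) = 1
Entry delta = -3 - -4 = 1
Det delta = 1 * 1 = 1
New det = -4 + 1 = -3

Answer: -3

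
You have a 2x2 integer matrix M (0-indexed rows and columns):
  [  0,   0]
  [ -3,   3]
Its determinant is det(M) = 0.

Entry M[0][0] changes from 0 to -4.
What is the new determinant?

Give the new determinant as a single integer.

Answer: -12

Derivation:
det is linear in row 0: changing M[0][0] by delta changes det by delta * cofactor(0,0).
Cofactor C_00 = (-1)^(0+0) * minor(0,0) = 3
Entry delta = -4 - 0 = -4
Det delta = -4 * 3 = -12
New det = 0 + -12 = -12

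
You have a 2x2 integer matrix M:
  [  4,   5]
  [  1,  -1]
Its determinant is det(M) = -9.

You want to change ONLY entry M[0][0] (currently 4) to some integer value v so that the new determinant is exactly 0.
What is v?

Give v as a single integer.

det is linear in entry M[0][0]: det = old_det + (v - 4) * C_00
Cofactor C_00 = -1
Want det = 0: -9 + (v - 4) * -1 = 0
  (v - 4) = 9 / -1 = -9
  v = 4 + (-9) = -5

Answer: -5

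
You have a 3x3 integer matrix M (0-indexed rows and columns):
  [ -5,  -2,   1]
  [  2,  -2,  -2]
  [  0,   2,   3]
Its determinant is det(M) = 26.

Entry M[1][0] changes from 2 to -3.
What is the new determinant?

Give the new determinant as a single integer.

Answer: -14

Derivation:
det is linear in row 1: changing M[1][0] by delta changes det by delta * cofactor(1,0).
Cofactor C_10 = (-1)^(1+0) * minor(1,0) = 8
Entry delta = -3 - 2 = -5
Det delta = -5 * 8 = -40
New det = 26 + -40 = -14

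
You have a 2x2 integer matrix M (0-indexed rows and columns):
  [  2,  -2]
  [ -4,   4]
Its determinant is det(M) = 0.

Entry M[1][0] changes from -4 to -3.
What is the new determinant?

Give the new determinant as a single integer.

det is linear in row 1: changing M[1][0] by delta changes det by delta * cofactor(1,0).
Cofactor C_10 = (-1)^(1+0) * minor(1,0) = 2
Entry delta = -3 - -4 = 1
Det delta = 1 * 2 = 2
New det = 0 + 2 = 2

Answer: 2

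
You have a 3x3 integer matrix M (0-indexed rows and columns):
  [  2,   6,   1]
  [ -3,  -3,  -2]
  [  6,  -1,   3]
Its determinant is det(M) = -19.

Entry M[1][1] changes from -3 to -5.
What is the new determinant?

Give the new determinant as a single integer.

Answer: -19

Derivation:
det is linear in row 1: changing M[1][1] by delta changes det by delta * cofactor(1,1).
Cofactor C_11 = (-1)^(1+1) * minor(1,1) = 0
Entry delta = -5 - -3 = -2
Det delta = -2 * 0 = 0
New det = -19 + 0 = -19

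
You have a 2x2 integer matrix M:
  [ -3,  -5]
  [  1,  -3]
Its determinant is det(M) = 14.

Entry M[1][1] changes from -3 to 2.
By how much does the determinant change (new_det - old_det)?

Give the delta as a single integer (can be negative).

Answer: -15

Derivation:
Cofactor C_11 = -3
Entry delta = 2 - -3 = 5
Det delta = entry_delta * cofactor = 5 * -3 = -15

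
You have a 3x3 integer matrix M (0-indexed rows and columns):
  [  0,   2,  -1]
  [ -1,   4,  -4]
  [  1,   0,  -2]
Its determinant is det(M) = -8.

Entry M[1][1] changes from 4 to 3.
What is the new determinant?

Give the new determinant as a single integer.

det is linear in row 1: changing M[1][1] by delta changes det by delta * cofactor(1,1).
Cofactor C_11 = (-1)^(1+1) * minor(1,1) = 1
Entry delta = 3 - 4 = -1
Det delta = -1 * 1 = -1
New det = -8 + -1 = -9

Answer: -9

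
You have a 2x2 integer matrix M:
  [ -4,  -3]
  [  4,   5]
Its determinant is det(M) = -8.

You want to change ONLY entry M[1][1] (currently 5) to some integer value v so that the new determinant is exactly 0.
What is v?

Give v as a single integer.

det is linear in entry M[1][1]: det = old_det + (v - 5) * C_11
Cofactor C_11 = -4
Want det = 0: -8 + (v - 5) * -4 = 0
  (v - 5) = 8 / -4 = -2
  v = 5 + (-2) = 3

Answer: 3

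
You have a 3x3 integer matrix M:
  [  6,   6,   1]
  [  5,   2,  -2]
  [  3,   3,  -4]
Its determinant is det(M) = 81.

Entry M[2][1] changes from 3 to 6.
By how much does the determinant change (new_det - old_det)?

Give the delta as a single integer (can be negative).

Cofactor C_21 = 17
Entry delta = 6 - 3 = 3
Det delta = entry_delta * cofactor = 3 * 17 = 51

Answer: 51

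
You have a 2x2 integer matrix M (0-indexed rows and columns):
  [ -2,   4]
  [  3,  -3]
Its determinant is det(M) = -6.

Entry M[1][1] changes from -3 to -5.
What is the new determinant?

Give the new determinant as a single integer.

Answer: -2

Derivation:
det is linear in row 1: changing M[1][1] by delta changes det by delta * cofactor(1,1).
Cofactor C_11 = (-1)^(1+1) * minor(1,1) = -2
Entry delta = -5 - -3 = -2
Det delta = -2 * -2 = 4
New det = -6 + 4 = -2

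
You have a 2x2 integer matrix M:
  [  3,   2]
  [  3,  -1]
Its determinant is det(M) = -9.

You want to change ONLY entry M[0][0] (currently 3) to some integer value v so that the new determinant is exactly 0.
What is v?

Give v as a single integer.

det is linear in entry M[0][0]: det = old_det + (v - 3) * C_00
Cofactor C_00 = -1
Want det = 0: -9 + (v - 3) * -1 = 0
  (v - 3) = 9 / -1 = -9
  v = 3 + (-9) = -6

Answer: -6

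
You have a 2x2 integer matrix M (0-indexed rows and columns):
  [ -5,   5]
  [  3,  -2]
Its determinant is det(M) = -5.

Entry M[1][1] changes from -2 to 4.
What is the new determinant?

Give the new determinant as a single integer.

Answer: -35

Derivation:
det is linear in row 1: changing M[1][1] by delta changes det by delta * cofactor(1,1).
Cofactor C_11 = (-1)^(1+1) * minor(1,1) = -5
Entry delta = 4 - -2 = 6
Det delta = 6 * -5 = -30
New det = -5 + -30 = -35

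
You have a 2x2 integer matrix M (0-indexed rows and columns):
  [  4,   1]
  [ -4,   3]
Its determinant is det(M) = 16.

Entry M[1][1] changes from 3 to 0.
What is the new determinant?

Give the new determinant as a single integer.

Answer: 4

Derivation:
det is linear in row 1: changing M[1][1] by delta changes det by delta * cofactor(1,1).
Cofactor C_11 = (-1)^(1+1) * minor(1,1) = 4
Entry delta = 0 - 3 = -3
Det delta = -3 * 4 = -12
New det = 16 + -12 = 4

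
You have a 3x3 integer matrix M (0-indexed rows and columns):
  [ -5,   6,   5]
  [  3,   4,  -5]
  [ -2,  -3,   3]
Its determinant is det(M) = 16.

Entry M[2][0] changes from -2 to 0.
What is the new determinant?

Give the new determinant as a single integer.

det is linear in row 2: changing M[2][0] by delta changes det by delta * cofactor(2,0).
Cofactor C_20 = (-1)^(2+0) * minor(2,0) = -50
Entry delta = 0 - -2 = 2
Det delta = 2 * -50 = -100
New det = 16 + -100 = -84

Answer: -84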